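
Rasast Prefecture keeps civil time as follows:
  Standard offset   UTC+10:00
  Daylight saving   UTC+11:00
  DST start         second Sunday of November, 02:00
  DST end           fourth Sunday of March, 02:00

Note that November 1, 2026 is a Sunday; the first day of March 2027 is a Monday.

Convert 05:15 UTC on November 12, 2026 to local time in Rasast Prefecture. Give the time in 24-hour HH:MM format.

1 November 2026 is a Sunday, so the first Sunday is November 1 and the second is November 8.
1 March 2027 is a Monday, so the first Sunday is March 7 and the fourth is March 28.
At the standard offset (UTC+10:00), 05:15 UTC + 10h = 15:15 Rasast Prefecture standard time.
Daylight saving runs 8 November 2026 – 28 March 2027; the standard-time date in Rasast Prefecture, November 12, 2026, is inside that window, so Rasast Prefecture is at UTC+11:00.
05:15 UTC + 11h = 16:15 local.

16:15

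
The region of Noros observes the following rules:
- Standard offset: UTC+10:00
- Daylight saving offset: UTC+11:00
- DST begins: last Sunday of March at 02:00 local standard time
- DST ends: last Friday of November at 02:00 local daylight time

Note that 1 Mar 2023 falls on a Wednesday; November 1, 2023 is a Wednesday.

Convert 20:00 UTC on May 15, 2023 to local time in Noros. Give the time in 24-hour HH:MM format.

07:00

1 March 2023 is a Wednesday, so Sundays fall on 5, 12, 19, 26; the last is March 26.
1 November 2023 is a Wednesday, so Fridays fall on 3, 10, 17, 24; the last is November 24.
At the standard offset (UTC+10:00), 20:00 UTC + 10h = 06:00 Noros standard time (rolling into the next day, 16 May 2023).
Daylight saving runs 26 March – 24 November; the standard-time date in Noros, May 16, 2023, is inside that window, so Noros is at UTC+11:00.
20:00 UTC + 11h = 07:00 local (rolling into the next day, 16 May 2023).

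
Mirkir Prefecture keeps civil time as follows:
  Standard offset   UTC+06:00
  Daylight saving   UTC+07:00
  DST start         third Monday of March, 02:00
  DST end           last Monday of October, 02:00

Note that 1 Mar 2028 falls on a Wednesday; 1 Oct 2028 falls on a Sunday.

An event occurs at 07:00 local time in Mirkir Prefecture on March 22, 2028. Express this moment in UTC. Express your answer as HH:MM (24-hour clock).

00:00

1 March 2028 is a Wednesday, so the first Monday is March 6 and the third is March 20.
1 October 2028 is a Sunday, so Mondays fall on 2, 9, 16, 23, 30; the last is October 30.
Daylight saving runs 20 March – 30 October; March 22, 2028 is inside that window, so Mirkir Prefecture is at UTC+07:00.
07:00 local − 7h = 00:00 UTC.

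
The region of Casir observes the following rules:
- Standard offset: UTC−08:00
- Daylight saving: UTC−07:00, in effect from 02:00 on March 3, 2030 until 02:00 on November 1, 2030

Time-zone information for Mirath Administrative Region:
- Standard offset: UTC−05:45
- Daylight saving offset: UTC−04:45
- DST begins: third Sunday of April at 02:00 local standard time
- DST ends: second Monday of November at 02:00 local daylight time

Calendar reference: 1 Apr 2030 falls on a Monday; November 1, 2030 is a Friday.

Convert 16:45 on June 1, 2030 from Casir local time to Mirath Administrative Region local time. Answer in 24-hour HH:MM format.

Daylight saving runs 3 March – 1 November; June 1, 2030 is inside that window, so Casir is at UTC−07:00.
16:45 Casir + 7h = 23:45 UTC.
1 April 2030 is a Monday, so the first Sunday is April 7 and the third is April 21.
1 November 2030 is a Friday, so the first Monday is November 4 and the second is November 11.
At the standard offset (UTC−05:45), 23:45 UTC − 5h45m = 18:00 Mirath Administrative Region standard time.
Daylight saving runs 21 April – 11 November; the standard-time date in Mirath Administrative Region, June 1, 2030, is inside that window, so Mirath Administrative Region is at UTC−04:45.
23:45 UTC − 4h45m = 19:00 Mirath Administrative Region.

19:00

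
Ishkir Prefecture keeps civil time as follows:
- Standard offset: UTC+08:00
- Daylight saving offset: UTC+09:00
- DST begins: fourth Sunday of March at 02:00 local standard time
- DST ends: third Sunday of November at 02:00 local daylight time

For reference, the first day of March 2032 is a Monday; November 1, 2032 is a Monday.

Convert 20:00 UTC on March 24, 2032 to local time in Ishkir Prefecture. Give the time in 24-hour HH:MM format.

04:00

1 March 2032 is a Monday, so the first Sunday is March 7 and the fourth is March 28.
1 November 2032 is a Monday, so the first Sunday is November 7 and the third is November 21.
At the standard offset (UTC+08:00), 20:00 UTC + 8h = 04:00 Ishkir Prefecture standard time (rolling into the next day, 25 March 2032).
The standard-time date in Ishkir Prefecture, March 25, 2032, does not fall between 28 March and 21 November, so daylight saving is not in effect and Ishkir Prefecture is at UTC+08:00.
20:00 UTC + 8h = 04:00 local (rolling into the next day, 25 March 2032).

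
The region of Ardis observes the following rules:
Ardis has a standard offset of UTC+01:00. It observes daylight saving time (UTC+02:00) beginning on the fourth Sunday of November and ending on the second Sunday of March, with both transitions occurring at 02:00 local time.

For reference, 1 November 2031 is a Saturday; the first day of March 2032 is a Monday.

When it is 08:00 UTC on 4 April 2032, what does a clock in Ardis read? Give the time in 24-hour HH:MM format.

1 November 2031 is a Saturday, so the first Sunday is November 2 and the fourth is November 23.
1 March 2032 is a Monday, so the first Sunday is March 7 and the second is March 14.
At the standard offset (UTC+01:00), 08:00 UTC + 1h = 09:00 Ardis standard time.
The standard-time date in Ardis, 4 April 2032, is outside the daylight-saving period (23 November 2031 – 14 March 2032), so Ardis is on standard time, UTC+01:00.
08:00 UTC + 1h = 09:00 local.

09:00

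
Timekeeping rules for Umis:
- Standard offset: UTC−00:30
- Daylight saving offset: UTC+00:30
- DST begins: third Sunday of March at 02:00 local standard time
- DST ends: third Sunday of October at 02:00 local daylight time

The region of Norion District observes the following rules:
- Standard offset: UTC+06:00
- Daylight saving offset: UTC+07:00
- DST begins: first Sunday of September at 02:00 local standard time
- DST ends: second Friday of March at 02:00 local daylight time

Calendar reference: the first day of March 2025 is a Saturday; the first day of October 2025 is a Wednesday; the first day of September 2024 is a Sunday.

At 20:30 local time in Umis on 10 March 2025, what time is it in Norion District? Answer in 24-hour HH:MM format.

1 March 2025 is a Saturday, so the first Sunday is March 2 and the third is March 16.
1 October 2025 is a Wednesday, so the first Sunday is October 5 and the third is October 19.
Daylight saving runs 16 March – 19 October; 10 March 2025 is outside that window, so Umis is on standard time at UTC−00:30.
20:30 Umis + 0h30m = 21:00 UTC.
1 September 2024 is a Sunday, so the first Sunday is September 1.
1 March 2025 is a Saturday, so the first Friday is March 7 and the second is March 14.
At the standard offset (UTC+06:00), 21:00 UTC + 6h = 03:00 Norion District standard time (rolling into the next day, 11 March 2025).
The standard-time date in Norion District, 11 March 2025, lies within the daylight-saving period (1 September 2024 – 14 March 2025), so Norion District is on daylight time, UTC+07:00.
21:00 UTC + 7h = 04:00 Norion District (rolling into the next day, 11 March 2025).

04:00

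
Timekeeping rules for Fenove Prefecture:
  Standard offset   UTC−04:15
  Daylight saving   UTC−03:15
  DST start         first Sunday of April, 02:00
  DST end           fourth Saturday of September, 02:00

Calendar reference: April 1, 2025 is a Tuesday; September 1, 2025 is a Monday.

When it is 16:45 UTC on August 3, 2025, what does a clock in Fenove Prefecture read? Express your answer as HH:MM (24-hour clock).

13:30

1 April 2025 is a Tuesday, so the first Sunday is April 6.
1 September 2025 is a Monday, so the first Saturday is September 6 and the fourth is September 27.
At the standard offset (UTC−04:15), 16:45 UTC − 4h15m = 12:30 Fenove Prefecture standard time.
The standard-time date in Fenove Prefecture, August 3, 2025, falls between 6 April and 27 September, so daylight saving is in effect and Fenove Prefecture is at UTC−03:15.
16:45 UTC − 3h15m = 13:30 local.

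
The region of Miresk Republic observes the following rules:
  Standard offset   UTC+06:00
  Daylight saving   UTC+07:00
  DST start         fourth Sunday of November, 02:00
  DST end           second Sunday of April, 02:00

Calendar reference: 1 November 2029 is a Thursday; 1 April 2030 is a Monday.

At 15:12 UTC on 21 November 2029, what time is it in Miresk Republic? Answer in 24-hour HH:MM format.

21:12

1 November 2029 is a Thursday, so the first Sunday is November 4 and the fourth is November 25.
1 April 2030 is a Monday, so the first Sunday is April 7 and the second is April 14.
At the standard offset (UTC+06:00), 15:12 UTC + 6h = 21:12 Miresk Republic standard time.
The standard-time date in Miresk Republic, 21 November 2029, does not fall between 25 November 2029 and 14 April 2030, so daylight saving is not in effect and Miresk Republic is at UTC+06:00.
15:12 UTC + 6h = 21:12 local.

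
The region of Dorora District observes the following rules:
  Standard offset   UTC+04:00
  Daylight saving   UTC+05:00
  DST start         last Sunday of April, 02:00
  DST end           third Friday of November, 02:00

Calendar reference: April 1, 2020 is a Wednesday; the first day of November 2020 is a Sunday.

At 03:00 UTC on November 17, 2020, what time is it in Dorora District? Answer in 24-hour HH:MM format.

08:00

1 April 2020 is a Wednesday, so Sundays fall on 5, 12, 19, 26; the last is April 26.
1 November 2020 is a Sunday, so the first Friday is November 6 and the third is November 20.
At the standard offset (UTC+04:00), 03:00 UTC + 4h = 07:00 Dorora District standard time.
Daylight saving runs 26 April – 20 November; the standard-time date in Dorora District, November 17, 2020, is inside that window, so Dorora District is at UTC+05:00.
03:00 UTC + 5h = 08:00 local.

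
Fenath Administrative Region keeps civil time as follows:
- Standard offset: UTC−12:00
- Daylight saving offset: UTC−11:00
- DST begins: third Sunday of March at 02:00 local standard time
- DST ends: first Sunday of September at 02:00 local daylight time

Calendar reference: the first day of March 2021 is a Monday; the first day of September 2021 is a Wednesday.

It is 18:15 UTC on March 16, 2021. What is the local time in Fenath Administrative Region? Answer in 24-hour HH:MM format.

06:15

1 March 2021 is a Monday, so the first Sunday is March 7 and the third is March 21.
1 September 2021 is a Wednesday, so the first Sunday is September 5.
At the standard offset (UTC−12:00), 18:15 UTC − 12h = 06:15 Fenath Administrative Region standard time.
The standard-time date in Fenath Administrative Region, March 16, 2021, is outside the daylight-saving period (21 March – 5 September), so Fenath Administrative Region is on standard time, UTC−12:00.
18:15 UTC − 12h = 06:15 local.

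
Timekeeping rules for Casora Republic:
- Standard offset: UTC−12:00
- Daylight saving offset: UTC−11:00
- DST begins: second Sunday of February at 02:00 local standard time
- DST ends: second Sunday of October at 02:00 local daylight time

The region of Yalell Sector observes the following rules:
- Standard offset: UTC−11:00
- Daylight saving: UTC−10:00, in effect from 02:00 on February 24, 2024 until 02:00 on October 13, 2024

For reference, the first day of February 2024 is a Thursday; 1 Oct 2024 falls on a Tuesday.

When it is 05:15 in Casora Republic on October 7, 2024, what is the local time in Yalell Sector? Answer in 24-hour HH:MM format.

06:15

1 February 2024 is a Thursday, so the first Sunday is February 4 and the second is February 11.
1 October 2024 is a Tuesday, so the first Sunday is October 6 and the second is October 13.
October 7, 2024 falls between 11 February and 13 October, so daylight saving is in effect and Casora Republic is at UTC−11:00.
05:15 Casora Republic + 11h = 16:15 UTC.
At the standard offset (UTC−11:00), 16:15 UTC − 11h = 05:15 Yalell Sector standard time.
The standard-time date in Yalell Sector, October 7, 2024, lies within the daylight-saving period (24 February – 13 October), so Yalell Sector is on daylight time, UTC−10:00.
16:15 UTC − 10h = 06:15 Yalell Sector.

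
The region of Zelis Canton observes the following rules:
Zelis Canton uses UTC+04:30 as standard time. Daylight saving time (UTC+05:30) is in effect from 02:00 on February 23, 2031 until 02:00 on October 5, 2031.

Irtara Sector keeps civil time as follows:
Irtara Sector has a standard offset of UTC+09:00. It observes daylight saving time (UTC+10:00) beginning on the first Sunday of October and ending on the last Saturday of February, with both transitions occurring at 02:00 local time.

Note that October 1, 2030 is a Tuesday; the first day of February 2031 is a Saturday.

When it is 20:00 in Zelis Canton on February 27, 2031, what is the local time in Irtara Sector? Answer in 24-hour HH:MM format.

23:30

Daylight saving runs 23 February – 5 October; February 27, 2031 is inside that window, so Zelis Canton is at UTC+05:30.
20:00 Zelis Canton − 5h30m = 14:30 UTC.
1 October 2030 is a Tuesday, so the first Sunday is October 6.
1 February 2031 is a Saturday, so Saturdays fall on 1, 8, 15, 22; the last is February 22.
At the standard offset (UTC+09:00), 14:30 UTC + 9h = 23:30 Irtara Sector standard time.
Daylight saving runs 6 October 2030 – 22 February 2031; the standard-time date in Irtara Sector, February 27, 2031, is outside that window, so Irtara Sector is on standard time at UTC+09:00.
14:30 UTC + 9h = 23:30 Irtara Sector.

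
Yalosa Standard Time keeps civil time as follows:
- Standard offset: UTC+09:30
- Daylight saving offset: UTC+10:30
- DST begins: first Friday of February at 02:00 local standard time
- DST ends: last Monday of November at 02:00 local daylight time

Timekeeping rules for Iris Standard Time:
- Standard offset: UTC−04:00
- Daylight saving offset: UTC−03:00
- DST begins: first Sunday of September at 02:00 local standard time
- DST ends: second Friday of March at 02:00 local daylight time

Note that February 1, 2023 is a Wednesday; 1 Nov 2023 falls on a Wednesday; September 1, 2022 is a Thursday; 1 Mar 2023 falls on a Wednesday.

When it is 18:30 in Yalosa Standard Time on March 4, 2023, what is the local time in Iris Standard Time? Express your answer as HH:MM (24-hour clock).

05:00

1 February 2023 is a Wednesday, so the first Friday is February 3.
1 November 2023 is a Wednesday, so Mondays fall on 6, 13, 20, 27; the last is November 27.
Daylight saving runs 3 February – 27 November; March 4, 2023 is inside that window, so Yalosa Standard Time is at UTC+10:30.
18:30 Yalosa Standard Time − 10h30m = 08:00 UTC.
1 September 2022 is a Thursday, so the first Sunday is September 4.
1 March 2023 is a Wednesday, so the first Friday is March 3 and the second is March 10.
At the standard offset (UTC−04:00), 08:00 UTC − 4h = 04:00 Iris Standard Time standard time.
The standard-time date in Iris Standard Time, March 4, 2023, lies within the daylight-saving period (4 September 2022 – 10 March 2023), so Iris Standard Time is on daylight time, UTC−03:00.
08:00 UTC − 3h = 05:00 Iris Standard Time.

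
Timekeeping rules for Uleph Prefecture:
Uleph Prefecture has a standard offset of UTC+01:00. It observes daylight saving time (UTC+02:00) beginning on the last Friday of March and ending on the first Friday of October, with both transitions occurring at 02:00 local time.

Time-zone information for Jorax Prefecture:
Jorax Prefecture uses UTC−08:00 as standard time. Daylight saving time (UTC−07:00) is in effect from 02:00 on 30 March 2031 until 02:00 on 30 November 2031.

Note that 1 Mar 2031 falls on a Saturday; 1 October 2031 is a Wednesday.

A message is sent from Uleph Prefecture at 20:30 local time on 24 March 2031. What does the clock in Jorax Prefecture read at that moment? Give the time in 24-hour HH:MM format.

1 March 2031 is a Saturday, so Fridays fall on 7, 14, 21, 28; the last is March 28.
1 October 2031 is a Wednesday, so the first Friday is October 3.
24 March 2031 is outside the daylight-saving period (28 March – 3 October), so Uleph Prefecture is on standard time, UTC+01:00.
20:30 Uleph Prefecture − 1h = 19:30 UTC.
At the standard offset (UTC−08:00), 19:30 UTC − 8h = 11:30 Jorax Prefecture standard time.
The standard-time date in Jorax Prefecture, 24 March 2031, does not fall between 30 March and 30 November, so daylight saving is not in effect and Jorax Prefecture is at UTC−08:00.
19:30 UTC − 8h = 11:30 Jorax Prefecture.

11:30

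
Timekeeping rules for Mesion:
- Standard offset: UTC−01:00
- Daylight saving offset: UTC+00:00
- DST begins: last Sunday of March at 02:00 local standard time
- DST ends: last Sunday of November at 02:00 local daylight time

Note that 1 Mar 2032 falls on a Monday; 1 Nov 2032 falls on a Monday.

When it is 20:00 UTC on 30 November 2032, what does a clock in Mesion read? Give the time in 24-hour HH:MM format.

1 March 2032 is a Monday, so Sundays fall on 7, 14, 21, 28; the last is March 28.
1 November 2032 is a Monday, so Sundays fall on 7, 14, 21, 28; the last is November 28.
At the standard offset (UTC−01:00), 20:00 UTC − 1h = 19:00 Mesion standard time.
The standard-time date in Mesion, 30 November 2032, is outside the daylight-saving period (28 March – 28 November), so Mesion is on standard time, UTC−01:00.
20:00 UTC − 1h = 19:00 local.

19:00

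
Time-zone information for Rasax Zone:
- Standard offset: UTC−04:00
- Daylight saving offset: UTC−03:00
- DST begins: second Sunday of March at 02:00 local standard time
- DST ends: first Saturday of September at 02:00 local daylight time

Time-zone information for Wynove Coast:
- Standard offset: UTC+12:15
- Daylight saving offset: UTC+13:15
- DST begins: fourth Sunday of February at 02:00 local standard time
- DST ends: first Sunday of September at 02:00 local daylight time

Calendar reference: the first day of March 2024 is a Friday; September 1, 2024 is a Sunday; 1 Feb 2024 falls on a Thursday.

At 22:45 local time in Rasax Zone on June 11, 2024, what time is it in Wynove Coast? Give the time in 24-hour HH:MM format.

1 March 2024 is a Friday, so the first Sunday is March 3 and the second is March 10.
1 September 2024 is a Sunday, so the first Saturday is September 7.
Daylight saving runs 10 March – 7 September; June 11, 2024 is inside that window, so Rasax Zone is at UTC−03:00.
22:45 Rasax Zone + 3h = 01:45 UTC (rolling into the next day, 12 June 2024).
1 February 2024 is a Thursday, so the first Sunday is February 4 and the fourth is February 25.
1 September 2024 is a Sunday, so the first Sunday is September 1.
At the standard offset (UTC+12:15), 01:45 UTC + 12h15m = 14:00 Wynove Coast standard time.
Daylight saving runs 25 February – 1 September; the standard-time date in Wynove Coast, June 12, 2024, is inside that window, so Wynove Coast is at UTC+13:15.
01:45 UTC + 13h15m = 15:00 Wynove Coast.

15:00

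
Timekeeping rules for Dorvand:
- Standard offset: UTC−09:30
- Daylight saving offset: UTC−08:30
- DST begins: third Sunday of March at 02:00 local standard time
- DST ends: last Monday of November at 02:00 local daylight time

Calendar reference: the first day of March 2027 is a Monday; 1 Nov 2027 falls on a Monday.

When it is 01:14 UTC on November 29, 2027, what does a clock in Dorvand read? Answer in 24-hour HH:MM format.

1 March 2027 is a Monday, so the first Sunday is March 7 and the third is March 21.
1 November 2027 is a Monday, so Mondays fall on 1, 8, 15, 22, 29; the last is November 29.
At the standard offset (UTC−09:30), 01:14 UTC − 9h30m = 15:44 Dorvand standard time (rolling into the previous day, 28 November 2027).
The standard-time date in Dorvand, November 28, 2027, falls between 21 March and 29 November, so daylight saving is in effect and Dorvand is at UTC−08:30.
01:14 UTC − 8h30m = 16:44 local (rolling into the previous day, 28 November 2027).

16:44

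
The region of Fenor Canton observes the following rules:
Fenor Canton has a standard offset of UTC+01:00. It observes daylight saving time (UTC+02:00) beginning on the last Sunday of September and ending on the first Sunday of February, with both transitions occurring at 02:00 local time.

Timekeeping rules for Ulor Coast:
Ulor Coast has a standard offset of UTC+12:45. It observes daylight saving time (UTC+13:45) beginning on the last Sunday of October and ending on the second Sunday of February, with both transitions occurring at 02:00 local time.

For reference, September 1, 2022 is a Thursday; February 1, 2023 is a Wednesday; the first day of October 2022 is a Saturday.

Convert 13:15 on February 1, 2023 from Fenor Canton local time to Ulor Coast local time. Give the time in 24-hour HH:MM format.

1 September 2022 is a Thursday, so Sundays fall on 4, 11, 18, 25; the last is September 25.
1 February 2023 is a Wednesday, so the first Sunday is February 5.
February 1, 2023 falls between 25 September 2022 and 5 February 2023, so daylight saving is in effect and Fenor Canton is at UTC+02:00.
13:15 Fenor Canton − 2h = 11:15 UTC.
1 October 2022 is a Saturday, so Sundays fall on 2, 9, 16, 23, 30; the last is October 30.
1 February 2023 is a Wednesday, so the first Sunday is February 5 and the second is February 12.
At the standard offset (UTC+12:45), 11:15 UTC + 12h45m = 00:00 Ulor Coast standard time (rolling into the next day, 2 February 2023).
The standard-time date in Ulor Coast, February 2, 2023, falls between 30 October 2022 and 12 February 2023, so daylight saving is in effect and Ulor Coast is at UTC+13:45.
11:15 UTC + 13h45m = 01:00 Ulor Coast (rolling into the next day, 2 February 2023).

01:00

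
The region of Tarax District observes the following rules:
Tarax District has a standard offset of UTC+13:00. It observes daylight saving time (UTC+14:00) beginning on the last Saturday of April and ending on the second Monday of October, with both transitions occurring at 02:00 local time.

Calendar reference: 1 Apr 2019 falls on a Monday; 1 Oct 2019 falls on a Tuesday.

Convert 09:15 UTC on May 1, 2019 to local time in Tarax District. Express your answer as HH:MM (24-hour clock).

1 April 2019 is a Monday, so Saturdays fall on 6, 13, 20, 27; the last is April 27.
1 October 2019 is a Tuesday, so the first Monday is October 7 and the second is October 14.
At the standard offset (UTC+13:00), 09:15 UTC + 13h = 22:15 Tarax District standard time.
The standard-time date in Tarax District, May 1, 2019, falls between 27 April and 14 October, so daylight saving is in effect and Tarax District is at UTC+14:00.
09:15 UTC + 14h = 23:15 local.

23:15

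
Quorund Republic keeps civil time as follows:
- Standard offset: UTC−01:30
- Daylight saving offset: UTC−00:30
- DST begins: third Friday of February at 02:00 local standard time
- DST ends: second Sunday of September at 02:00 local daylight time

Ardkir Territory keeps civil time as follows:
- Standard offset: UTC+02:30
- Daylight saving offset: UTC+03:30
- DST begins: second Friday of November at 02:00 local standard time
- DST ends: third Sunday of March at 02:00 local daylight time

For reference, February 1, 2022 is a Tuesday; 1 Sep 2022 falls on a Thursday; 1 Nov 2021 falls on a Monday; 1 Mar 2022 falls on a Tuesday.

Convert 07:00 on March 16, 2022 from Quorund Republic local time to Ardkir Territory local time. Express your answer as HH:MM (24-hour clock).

1 February 2022 is a Tuesday, so the first Friday is February 4 and the third is February 18.
1 September 2022 is a Thursday, so the first Sunday is September 4 and the second is September 11.
Daylight saving runs 18 February – 11 September; March 16, 2022 is inside that window, so Quorund Republic is at UTC−00:30.
07:00 Quorund Republic + 0h30m = 07:30 UTC.
1 November 2021 is a Monday, so the first Friday is November 5 and the second is November 12.
1 March 2022 is a Tuesday, so the first Sunday is March 6 and the third is March 20.
At the standard offset (UTC+02:30), 07:30 UTC + 2h30m = 10:00 Ardkir Territory standard time.
The standard-time date in Ardkir Territory, March 16, 2022, falls between 12 November 2021 and 20 March 2022, so daylight saving is in effect and Ardkir Territory is at UTC+03:30.
07:30 UTC + 3h30m = 11:00 Ardkir Territory.

11:00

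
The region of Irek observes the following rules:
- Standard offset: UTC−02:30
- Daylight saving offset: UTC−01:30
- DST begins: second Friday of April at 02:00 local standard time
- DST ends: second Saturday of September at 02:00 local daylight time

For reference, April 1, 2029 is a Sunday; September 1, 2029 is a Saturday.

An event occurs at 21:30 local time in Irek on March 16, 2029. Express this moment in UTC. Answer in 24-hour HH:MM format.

00:00

1 April 2029 is a Sunday, so the first Friday is April 6 and the second is April 13.
1 September 2029 is a Saturday, so the first Saturday is September 1 and the second is September 8.
Daylight saving runs 13 April – 8 September; March 16, 2029 is outside that window, so Irek is on standard time at UTC−02:30.
21:30 local + 2h30m = 00:00 UTC (rolling into the next day, 17 March 2029).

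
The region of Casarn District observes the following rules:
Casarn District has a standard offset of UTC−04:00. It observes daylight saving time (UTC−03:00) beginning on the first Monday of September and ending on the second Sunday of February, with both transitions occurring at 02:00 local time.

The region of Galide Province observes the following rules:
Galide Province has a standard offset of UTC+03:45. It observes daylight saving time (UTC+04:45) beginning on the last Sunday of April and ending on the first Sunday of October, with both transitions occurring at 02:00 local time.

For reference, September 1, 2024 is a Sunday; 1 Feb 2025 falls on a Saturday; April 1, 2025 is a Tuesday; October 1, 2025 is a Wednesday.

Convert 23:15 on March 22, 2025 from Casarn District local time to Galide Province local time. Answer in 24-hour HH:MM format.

1 September 2024 is a Sunday, so the first Monday is September 2.
1 February 2025 is a Saturday, so the first Sunday is February 2 and the second is February 9.
March 22, 2025 does not fall between 2 September 2024 and 9 February 2025, so daylight saving is not in effect and Casarn District is at UTC−04:00.
23:15 Casarn District + 4h = 03:15 UTC (rolling into the next day, 23 March 2025).
1 April 2025 is a Tuesday, so Sundays fall on 6, 13, 20, 27; the last is April 27.
1 October 2025 is a Wednesday, so the first Sunday is October 5.
At the standard offset (UTC+03:45), 03:15 UTC + 3h45m = 07:00 Galide Province standard time.
Daylight saving runs 27 April – 5 October; the standard-time date in Galide Province, March 23, 2025, is outside that window, so Galide Province is on standard time at UTC+03:45.
03:15 UTC + 3h45m = 07:00 Galide Province.

07:00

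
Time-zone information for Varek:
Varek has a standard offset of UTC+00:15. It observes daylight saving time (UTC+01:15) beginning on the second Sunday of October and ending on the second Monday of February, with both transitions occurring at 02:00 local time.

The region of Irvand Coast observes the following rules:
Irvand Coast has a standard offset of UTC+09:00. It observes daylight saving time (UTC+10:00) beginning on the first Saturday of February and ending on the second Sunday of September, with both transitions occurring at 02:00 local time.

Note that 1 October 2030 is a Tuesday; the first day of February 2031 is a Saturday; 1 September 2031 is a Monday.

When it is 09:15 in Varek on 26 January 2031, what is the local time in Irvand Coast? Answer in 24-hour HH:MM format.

17:00

1 October 2030 is a Tuesday, so the first Sunday is October 6 and the second is October 13.
1 February 2031 is a Saturday, so the first Monday is February 3 and the second is February 10.
26 January 2031 falls between 13 October 2030 and 10 February 2031, so daylight saving is in effect and Varek is at UTC+01:15.
09:15 Varek − 1h15m = 08:00 UTC.
1 February 2031 is a Saturday, so the first Saturday is February 1.
1 September 2031 is a Monday, so the first Sunday is September 7 and the second is September 14.
At the standard offset (UTC+09:00), 08:00 UTC + 9h = 17:00 Irvand Coast standard time.
Daylight saving runs 1 February – 14 September; the standard-time date in Irvand Coast, 26 January 2031, is outside that window, so Irvand Coast is on standard time at UTC+09:00.
08:00 UTC + 9h = 17:00 Irvand Coast.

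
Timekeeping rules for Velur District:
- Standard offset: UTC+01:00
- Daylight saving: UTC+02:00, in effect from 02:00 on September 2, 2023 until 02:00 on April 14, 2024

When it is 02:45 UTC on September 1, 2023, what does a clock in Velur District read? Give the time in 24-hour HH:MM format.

At the standard offset (UTC+01:00), 02:45 UTC + 1h = 03:45 Velur District standard time.
The standard-time date in Velur District, September 1, 2023, does not fall between 2 September 2023 and 14 April 2024, so daylight saving is not in effect and Velur District is at UTC+01:00.
02:45 UTC + 1h = 03:45 local.

03:45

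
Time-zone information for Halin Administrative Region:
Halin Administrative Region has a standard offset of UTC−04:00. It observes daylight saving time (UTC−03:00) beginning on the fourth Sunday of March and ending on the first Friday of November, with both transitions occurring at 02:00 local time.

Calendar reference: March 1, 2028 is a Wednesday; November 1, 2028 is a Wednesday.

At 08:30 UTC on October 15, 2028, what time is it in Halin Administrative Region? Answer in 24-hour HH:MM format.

05:30

1 March 2028 is a Wednesday, so the first Sunday is March 5 and the fourth is March 26.
1 November 2028 is a Wednesday, so the first Friday is November 3.
At the standard offset (UTC−04:00), 08:30 UTC − 4h = 04:30 Halin Administrative Region standard time.
The standard-time date in Halin Administrative Region, October 15, 2028, falls between 26 March and 3 November, so daylight saving is in effect and Halin Administrative Region is at UTC−03:00.
08:30 UTC − 3h = 05:30 local.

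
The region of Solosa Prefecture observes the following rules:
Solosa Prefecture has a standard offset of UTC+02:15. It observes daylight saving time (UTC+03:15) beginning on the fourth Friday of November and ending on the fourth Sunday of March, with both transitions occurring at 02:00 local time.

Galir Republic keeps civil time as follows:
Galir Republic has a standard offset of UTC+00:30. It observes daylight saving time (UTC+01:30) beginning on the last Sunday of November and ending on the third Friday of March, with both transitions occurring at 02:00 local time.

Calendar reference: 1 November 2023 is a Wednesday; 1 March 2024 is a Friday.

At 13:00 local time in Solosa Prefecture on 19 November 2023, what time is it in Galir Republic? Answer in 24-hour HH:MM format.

11:15

1 November 2023 is a Wednesday, so the first Friday is November 3 and the fourth is November 24.
1 March 2024 is a Friday, so the first Sunday is March 3 and the fourth is March 24.
19 November 2023 does not fall between 24 November 2023 and 24 March 2024, so daylight saving is not in effect and Solosa Prefecture is at UTC+02:15.
13:00 Solosa Prefecture − 2h15m = 10:45 UTC.
1 November 2023 is a Wednesday, so Sundays fall on 5, 12, 19, 26; the last is November 26.
1 March 2024 is a Friday, so the first Friday is March 1 and the third is March 15.
At the standard offset (UTC+00:30), 10:45 UTC + 0h30m = 11:15 Galir Republic standard time.
The standard-time date in Galir Republic, 19 November 2023, does not fall between 26 November 2023 and 15 March 2024, so daylight saving is not in effect and Galir Republic is at UTC+00:30.
10:45 UTC + 0h30m = 11:15 Galir Republic.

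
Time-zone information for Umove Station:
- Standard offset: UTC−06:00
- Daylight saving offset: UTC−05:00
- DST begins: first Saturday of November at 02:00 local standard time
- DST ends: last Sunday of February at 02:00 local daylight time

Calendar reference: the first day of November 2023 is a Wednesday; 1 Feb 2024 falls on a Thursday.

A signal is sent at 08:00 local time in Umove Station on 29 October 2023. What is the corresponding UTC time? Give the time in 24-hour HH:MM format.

1 November 2023 is a Wednesday, so the first Saturday is November 4.
1 February 2024 is a Thursday, so Sundays fall on 4, 11, 18, 25; the last is February 25.
29 October 2023 is outside the daylight-saving period (4 November 2023 – 25 February 2024), so Umove Station is on standard time, UTC−06:00.
08:00 local + 6h = 14:00 UTC.

14:00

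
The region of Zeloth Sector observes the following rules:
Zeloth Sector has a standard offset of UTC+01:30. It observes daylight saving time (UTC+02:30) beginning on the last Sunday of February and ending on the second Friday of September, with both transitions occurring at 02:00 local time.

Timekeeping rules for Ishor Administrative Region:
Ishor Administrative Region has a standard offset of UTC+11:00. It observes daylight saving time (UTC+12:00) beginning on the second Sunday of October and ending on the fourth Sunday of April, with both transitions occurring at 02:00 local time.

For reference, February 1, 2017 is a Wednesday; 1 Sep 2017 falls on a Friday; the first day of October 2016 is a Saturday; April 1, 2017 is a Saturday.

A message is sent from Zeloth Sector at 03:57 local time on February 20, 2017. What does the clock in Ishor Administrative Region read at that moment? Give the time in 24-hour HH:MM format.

1 February 2017 is a Wednesday, so Sundays fall on 5, 12, 19, 26; the last is February 26.
1 September 2017 is a Friday, so the first Friday is September 1 and the second is September 8.
February 20, 2017 does not fall between 26 February and 8 September, so daylight saving is not in effect and Zeloth Sector is at UTC+01:30.
03:57 Zeloth Sector − 1h30m = 02:27 UTC.
1 October 2016 is a Saturday, so the first Sunday is October 2 and the second is October 9.
1 April 2017 is a Saturday, so the first Sunday is April 2 and the fourth is April 23.
At the standard offset (UTC+11:00), 02:27 UTC + 11h = 13:27 Ishor Administrative Region standard time.
The standard-time date in Ishor Administrative Region, February 20, 2017, lies within the daylight-saving period (9 October 2016 – 23 April 2017), so Ishor Administrative Region is on daylight time, UTC+12:00.
02:27 UTC + 12h = 14:27 Ishor Administrative Region.

14:27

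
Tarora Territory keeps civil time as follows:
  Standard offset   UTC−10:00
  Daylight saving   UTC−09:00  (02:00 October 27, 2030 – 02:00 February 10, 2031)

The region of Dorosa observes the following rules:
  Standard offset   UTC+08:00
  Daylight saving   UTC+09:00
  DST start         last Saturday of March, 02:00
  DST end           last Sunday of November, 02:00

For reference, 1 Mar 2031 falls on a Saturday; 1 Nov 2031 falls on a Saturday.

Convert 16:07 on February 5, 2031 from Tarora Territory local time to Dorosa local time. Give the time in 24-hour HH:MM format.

February 5, 2031 falls between 27 October 2030 and 10 February 2031, so daylight saving is in effect and Tarora Territory is at UTC−09:00.
16:07 Tarora Territory + 9h = 01:07 UTC (rolling into the next day, 6 February 2031).
1 March 2031 is a Saturday, so Saturdays fall on 1, 8, 15, 22, 29; the last is March 29.
1 November 2031 is a Saturday, so Sundays fall on 2, 9, 16, 23, 30; the last is November 30.
At the standard offset (UTC+08:00), 01:07 UTC + 8h = 09:07 Dorosa standard time.
The standard-time date in Dorosa, February 6, 2031, does not fall between 29 March and 30 November, so daylight saving is not in effect and Dorosa is at UTC+08:00.
01:07 UTC + 8h = 09:07 Dorosa.

09:07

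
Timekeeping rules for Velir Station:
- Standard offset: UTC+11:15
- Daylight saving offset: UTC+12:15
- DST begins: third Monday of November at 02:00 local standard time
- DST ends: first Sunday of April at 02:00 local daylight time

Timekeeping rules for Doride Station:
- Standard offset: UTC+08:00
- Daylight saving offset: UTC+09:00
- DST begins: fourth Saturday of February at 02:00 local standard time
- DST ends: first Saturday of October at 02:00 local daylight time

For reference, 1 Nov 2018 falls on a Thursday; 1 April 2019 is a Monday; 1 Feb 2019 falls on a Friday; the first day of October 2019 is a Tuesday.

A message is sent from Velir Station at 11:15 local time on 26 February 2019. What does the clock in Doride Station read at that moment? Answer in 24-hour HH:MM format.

1 November 2018 is a Thursday, so the first Monday is November 5 and the third is November 19.
1 April 2019 is a Monday, so the first Sunday is April 7.
Daylight saving runs 19 November 2018 – 7 April 2019; 26 February 2019 is inside that window, so Velir Station is at UTC+12:15.
11:15 Velir Station − 12h15m = 23:00 UTC (rolling into the previous day, 25 February 2019).
1 February 2019 is a Friday, so the first Saturday is February 2 and the fourth is February 23.
1 October 2019 is a Tuesday, so the first Saturday is October 5.
At the standard offset (UTC+08:00), 23:00 UTC + 8h = 07:00 Doride Station standard time (rolling into the next day, 26 February 2019).
The standard-time date in Doride Station, 26 February 2019, lies within the daylight-saving period (23 February – 5 October), so Doride Station is on daylight time, UTC+09:00.
23:00 UTC + 9h = 08:00 Doride Station (rolling into the next day, 26 February 2019).

08:00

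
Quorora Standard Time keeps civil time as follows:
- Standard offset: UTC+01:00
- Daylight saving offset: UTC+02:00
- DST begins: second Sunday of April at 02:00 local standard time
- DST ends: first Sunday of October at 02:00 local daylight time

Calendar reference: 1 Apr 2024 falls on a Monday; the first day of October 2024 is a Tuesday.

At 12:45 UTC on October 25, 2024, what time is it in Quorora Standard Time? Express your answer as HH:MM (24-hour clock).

13:45

1 April 2024 is a Monday, so the first Sunday is April 7 and the second is April 14.
1 October 2024 is a Tuesday, so the first Sunday is October 6.
At the standard offset (UTC+01:00), 12:45 UTC + 1h = 13:45 Quorora Standard Time standard time.
Daylight saving runs 14 April – 6 October; the standard-time date in Quorora Standard Time, October 25, 2024, is outside that window, so Quorora Standard Time is on standard time at UTC+01:00.
12:45 UTC + 1h = 13:45 local.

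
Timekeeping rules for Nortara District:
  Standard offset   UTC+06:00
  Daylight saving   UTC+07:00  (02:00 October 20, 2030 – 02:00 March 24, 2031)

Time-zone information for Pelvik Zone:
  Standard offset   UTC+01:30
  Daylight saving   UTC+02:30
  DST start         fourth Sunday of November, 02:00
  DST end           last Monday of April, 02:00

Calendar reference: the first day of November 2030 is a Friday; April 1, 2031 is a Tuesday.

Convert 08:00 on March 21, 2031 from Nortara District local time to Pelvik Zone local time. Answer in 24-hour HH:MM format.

03:30

Daylight saving runs 20 October 2030 – 24 March 2031; March 21, 2031 is inside that window, so Nortara District is at UTC+07:00.
08:00 Nortara District − 7h = 01:00 UTC.
1 November 2030 is a Friday, so the first Sunday is November 3 and the fourth is November 24.
1 April 2031 is a Tuesday, so Mondays fall on 7, 14, 21, 28; the last is April 28.
At the standard offset (UTC+01:30), 01:00 UTC + 1h30m = 02:30 Pelvik Zone standard time.
Daylight saving runs 24 November 2030 – 28 April 2031; the standard-time date in Pelvik Zone, March 21, 2031, is inside that window, so Pelvik Zone is at UTC+02:30.
01:00 UTC + 2h30m = 03:30 Pelvik Zone.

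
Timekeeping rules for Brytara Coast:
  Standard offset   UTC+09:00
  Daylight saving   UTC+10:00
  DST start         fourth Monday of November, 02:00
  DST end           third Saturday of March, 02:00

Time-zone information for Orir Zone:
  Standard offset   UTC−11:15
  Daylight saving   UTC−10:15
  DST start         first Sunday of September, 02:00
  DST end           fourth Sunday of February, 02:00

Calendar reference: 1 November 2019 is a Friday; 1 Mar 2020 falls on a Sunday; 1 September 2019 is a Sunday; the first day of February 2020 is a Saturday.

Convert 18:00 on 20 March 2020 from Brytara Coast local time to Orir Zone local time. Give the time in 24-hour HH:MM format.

20:45

1 November 2019 is a Friday, so the first Monday is November 4 and the fourth is November 25.
1 March 2020 is a Sunday, so the first Saturday is March 7 and the third is March 21.
20 March 2020 lies within the daylight-saving period (25 November 2019 – 21 March 2020), so Brytara Coast is on daylight time, UTC+10:00.
18:00 Brytara Coast − 10h = 08:00 UTC.
1 September 2019 is a Sunday, so the first Sunday is September 1.
1 February 2020 is a Saturday, so the first Sunday is February 2 and the fourth is February 23.
At the standard offset (UTC−11:15), 08:00 UTC − 11h15m = 20:45 Orir Zone standard time (rolling into the previous day, 19 March 2020).
Daylight saving runs 1 September 2019 – 23 February 2020; the standard-time date in Orir Zone, 19 March 2020, is outside that window, so Orir Zone is on standard time at UTC−11:15.
08:00 UTC − 11h15m = 20:45 Orir Zone (rolling into the previous day, 19 March 2020).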